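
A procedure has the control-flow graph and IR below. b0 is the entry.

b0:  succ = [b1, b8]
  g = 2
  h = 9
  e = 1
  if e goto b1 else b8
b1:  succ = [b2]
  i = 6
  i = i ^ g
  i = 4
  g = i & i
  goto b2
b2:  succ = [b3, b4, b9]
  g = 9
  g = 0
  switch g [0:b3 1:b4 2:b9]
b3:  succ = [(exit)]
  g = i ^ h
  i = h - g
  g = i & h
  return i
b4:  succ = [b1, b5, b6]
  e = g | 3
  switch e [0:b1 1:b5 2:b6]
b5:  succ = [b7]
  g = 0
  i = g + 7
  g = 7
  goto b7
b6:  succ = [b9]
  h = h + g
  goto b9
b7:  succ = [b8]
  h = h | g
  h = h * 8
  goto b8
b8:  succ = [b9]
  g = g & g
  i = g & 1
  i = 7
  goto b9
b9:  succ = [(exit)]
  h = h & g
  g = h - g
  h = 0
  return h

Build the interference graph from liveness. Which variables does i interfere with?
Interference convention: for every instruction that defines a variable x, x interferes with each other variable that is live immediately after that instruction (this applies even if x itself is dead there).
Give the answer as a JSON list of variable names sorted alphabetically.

Answer: ["g", "h"]

Derivation:
def/use:
  b0 def {e,g,h} use ∅
  b1 def {g,i} use {g}
  b2 def {g} use ∅
  b3 def {g,i} use {h,i}
  b4 def {e} use {g}
  b5 def {g,i} use ∅
  b6 def {h} use {g,h}
  b7 def {h} use {g,h}
  b8 def {g,i} use {g}
  b9 def {g,h} use {g,h}

Liveness:
  b0: in=∅ out={g,h}
  b1: in={g,h} out={h,i}
  b2: in={h,i} out={g,h,i}
  b3: in={h,i} out=∅
  b4: in={g,h} out={g,h}
  b5: in={h} out={g,h}
  b6: in={g,h} out={g,h}
  b7: in={g,h} out={g,h}
  b8: in={g,h} out={g,h}
  b9: in={g,h} out=∅

Conflict graph:
  e↔{g,h}
  g↔{e,h,i}
  h↔{e,g,i}
  i↔{g,h}

N(i) = ["g", "h"]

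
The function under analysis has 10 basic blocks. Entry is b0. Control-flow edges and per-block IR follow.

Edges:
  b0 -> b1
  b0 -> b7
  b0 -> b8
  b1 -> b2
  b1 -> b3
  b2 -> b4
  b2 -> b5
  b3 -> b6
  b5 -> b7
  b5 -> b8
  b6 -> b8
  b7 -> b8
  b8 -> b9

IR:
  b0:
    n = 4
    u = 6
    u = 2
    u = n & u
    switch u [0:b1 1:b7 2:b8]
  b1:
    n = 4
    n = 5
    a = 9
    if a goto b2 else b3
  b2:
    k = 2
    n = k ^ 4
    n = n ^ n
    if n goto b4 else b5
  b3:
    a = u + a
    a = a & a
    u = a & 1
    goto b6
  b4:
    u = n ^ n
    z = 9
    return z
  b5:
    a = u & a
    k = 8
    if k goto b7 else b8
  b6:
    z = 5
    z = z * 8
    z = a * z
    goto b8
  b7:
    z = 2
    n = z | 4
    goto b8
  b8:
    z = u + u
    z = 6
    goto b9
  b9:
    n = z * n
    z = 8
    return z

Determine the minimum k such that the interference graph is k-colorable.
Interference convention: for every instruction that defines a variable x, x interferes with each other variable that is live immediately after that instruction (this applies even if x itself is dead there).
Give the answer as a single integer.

def/use:
  b0 def {n,u} use ∅
  b1 def {a,n} use ∅
  b2 def {k,n} use ∅
  b3 def {a,u} use {a,u}
  b4 def {u,z} use {n}
  b5 def {a,k} use {a,u}
  b6 def {z} use {a}
  b7 def {n,z} use ∅
  b8 def {z} use {u}
  b9 def {n,z} use {n,z}

Backward fixpoint:
  b0 li=∅ lo={n,u}
  b1 li={u} lo={a,n,u}
  b2 li={a,u} lo={a,n,u}
  b3 li={a,n,u} lo={a,n,u}
  b4 li={n} lo=∅
  b5 li={a,n,u} lo={n,u}
  b6 li={a,n,u} lo={n,u}
  b7 li={u} lo={n,u}
  b8 li={n,u} lo={n,z}
  b9 li={n,z} lo=∅

Interference:
  a — {k,n,u,z}
  k — {a,n,u}
  n — {a,k,u,z}
  u — {a,k,n,z}
  z — {a,n,u}

Colouring:
  lower bound: {a,k,n,u} mutually conflict ⇒ χ ≥ 4
  4-colouring: r0={a}  r1={n}  r2={u}  r3={k,z}
  χ = 4

Answer: 4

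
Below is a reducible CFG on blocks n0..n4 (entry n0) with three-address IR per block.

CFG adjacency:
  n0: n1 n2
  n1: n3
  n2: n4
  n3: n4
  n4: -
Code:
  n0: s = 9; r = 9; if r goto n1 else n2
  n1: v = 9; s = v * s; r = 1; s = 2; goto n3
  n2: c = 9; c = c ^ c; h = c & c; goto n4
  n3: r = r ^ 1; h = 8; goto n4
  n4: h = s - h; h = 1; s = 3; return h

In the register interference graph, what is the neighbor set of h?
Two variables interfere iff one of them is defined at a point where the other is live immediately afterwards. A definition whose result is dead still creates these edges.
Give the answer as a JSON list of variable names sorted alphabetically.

def/use:
  n0: def={r,s} ue=∅
  n1: def={r,s,v} ue={s}
  n2: def={c,h} ue=∅
  n3: def={h,r} ue={r}
  n4: def={h,s} ue={h,s}

Liveness:
  live n0: ∅→{s}
  live n1: {s}→{r,s}
  live n2: {s}→{h,s}
  live n3: {r,s}→{h,s}
  live n4: {h,s}→∅

Conflict graph:
  c: {s}
  h: {s}
  r: {s}
  s: {c,h,r,v}
  v: {s}

N(h) = ["s"]

Answer: ["s"]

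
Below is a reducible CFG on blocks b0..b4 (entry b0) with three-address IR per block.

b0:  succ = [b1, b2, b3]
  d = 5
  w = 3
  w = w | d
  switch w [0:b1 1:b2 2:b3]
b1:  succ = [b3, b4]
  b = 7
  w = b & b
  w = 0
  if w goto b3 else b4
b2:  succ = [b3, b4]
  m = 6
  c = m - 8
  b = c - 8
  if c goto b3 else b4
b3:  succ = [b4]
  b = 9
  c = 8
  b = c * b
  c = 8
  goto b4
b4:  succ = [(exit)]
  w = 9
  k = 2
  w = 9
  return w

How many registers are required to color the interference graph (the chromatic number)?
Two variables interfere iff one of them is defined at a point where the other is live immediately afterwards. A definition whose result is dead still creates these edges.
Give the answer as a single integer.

Answer: 2

Analysis:
def/use:
  b0 def {d,w} use ∅
  b1 def {b,w} use ∅
  b2 def {b,c,m} use ∅
  b3 def {b,c} use ∅
  b4 def {k,w} use ∅

Backward fixpoint:
  b0: in=∅ out=∅
  b1: in=∅ out=∅
  b2: in=∅ out=∅
  b3: in=∅ out=∅
  b4: in=∅ out=∅

Conflict graph:
  b — {c}
  c — {b}
  d — {w}
  k — ∅
  m — ∅
  w — {d}

Registers:
  lower bound: {b,c} mutually conflict ⇒ χ ≥ 2
  2-colouring: R0={b,d,k,m}  R1={c,w}
  χ = 2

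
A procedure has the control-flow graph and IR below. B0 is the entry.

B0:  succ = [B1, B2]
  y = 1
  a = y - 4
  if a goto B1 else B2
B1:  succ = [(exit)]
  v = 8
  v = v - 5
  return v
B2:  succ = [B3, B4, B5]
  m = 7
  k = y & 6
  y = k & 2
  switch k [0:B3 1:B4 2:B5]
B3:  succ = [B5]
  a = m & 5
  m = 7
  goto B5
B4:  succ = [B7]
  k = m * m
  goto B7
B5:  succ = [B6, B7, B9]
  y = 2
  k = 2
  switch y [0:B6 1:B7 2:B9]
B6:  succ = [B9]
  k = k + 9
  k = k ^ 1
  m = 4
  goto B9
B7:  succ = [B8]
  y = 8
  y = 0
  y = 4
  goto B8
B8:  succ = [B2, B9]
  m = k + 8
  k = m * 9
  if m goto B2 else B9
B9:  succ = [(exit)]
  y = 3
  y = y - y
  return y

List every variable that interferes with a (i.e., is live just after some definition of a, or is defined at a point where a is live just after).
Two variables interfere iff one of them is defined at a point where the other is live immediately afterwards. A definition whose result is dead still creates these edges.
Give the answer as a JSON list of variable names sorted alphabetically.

Block summaries:
  B0: def={a,y} ue=∅
  B1: def={v} ue=∅
  B2: def={k,m,y} ue={y}
  B3: def={a,m} ue={m}
  B4: def={k} ue={m}
  B5: def={k,y} ue=∅
  B6: def={k,m} ue={k}
  B7: def={y} ue=∅
  B8: def={k,m} ue={k}
  B9: def={y} ue=∅

Live sets:
  B0: in=∅ out={y}
  B1: in=∅ out=∅
  B2: in={y} out={m}
  B3: in={m} out=∅
  B4: in={m} out={k}
  B5: in=∅ out={k}
  B6: in={k} out=∅
  B7: in={k} out={k,y}
  B8: in={k,y} out={y}
  B9: in=∅ out=∅

Interference:
  a — {y}
  k — {m,y}
  m — {k,y}
  v — ∅
  y — {a,k,m}

N(a) = ["y"]

Answer: ["y"]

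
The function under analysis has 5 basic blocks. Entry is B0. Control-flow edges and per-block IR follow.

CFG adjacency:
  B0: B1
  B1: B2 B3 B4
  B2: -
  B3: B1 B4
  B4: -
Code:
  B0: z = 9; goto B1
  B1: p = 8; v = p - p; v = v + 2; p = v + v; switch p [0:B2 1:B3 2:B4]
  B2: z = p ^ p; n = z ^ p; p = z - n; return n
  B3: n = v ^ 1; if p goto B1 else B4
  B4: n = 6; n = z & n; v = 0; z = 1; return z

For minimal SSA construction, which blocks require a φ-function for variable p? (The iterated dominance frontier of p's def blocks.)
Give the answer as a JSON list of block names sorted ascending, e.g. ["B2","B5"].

idom tree: B1←B0 B2←B1 B3←B1 B4←B1
Dom∩ at merges:
  B1: preds {B0,B3}: {B0} ∩ {B0,B1,B3} = {B0}; idom=B0
  B4: preds {B1,B3}: {B0,B1} ∩ {B0,B1,B3} = {B0,B1}; idom=B1

DF derivation:
  B1←B0: walk · to B0
  B1←B3: walk B3→B1 to B0
  B4←B1: walk · to B1
  B4←B3: walk B3 to B1
  DF(B0)=∅
  DF(B1)={B1}
  DF(B2)=∅
  DF(B3)={B1,B4}
  DF(B4)=∅

φ for p: defs {B1,B2}
  DF⁺ = {B1}

Answer: ["B1"]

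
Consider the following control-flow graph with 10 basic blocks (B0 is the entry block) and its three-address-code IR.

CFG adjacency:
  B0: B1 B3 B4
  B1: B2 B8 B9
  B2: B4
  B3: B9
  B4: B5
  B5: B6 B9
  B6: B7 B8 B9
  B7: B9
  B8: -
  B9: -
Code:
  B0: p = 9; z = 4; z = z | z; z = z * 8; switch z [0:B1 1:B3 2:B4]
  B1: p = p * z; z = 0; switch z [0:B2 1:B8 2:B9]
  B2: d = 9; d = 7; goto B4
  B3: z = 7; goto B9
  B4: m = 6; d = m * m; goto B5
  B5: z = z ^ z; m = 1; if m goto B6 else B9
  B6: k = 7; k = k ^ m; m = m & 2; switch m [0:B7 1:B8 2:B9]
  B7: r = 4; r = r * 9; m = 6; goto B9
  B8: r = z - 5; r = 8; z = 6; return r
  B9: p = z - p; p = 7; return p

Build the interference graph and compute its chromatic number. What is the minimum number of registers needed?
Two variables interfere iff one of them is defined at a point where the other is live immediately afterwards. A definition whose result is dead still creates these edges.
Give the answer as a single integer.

Block summaries:
  B0 def {p,z} use ∅
  B1 def {p,z} use {p,z}
  B2 def {d} use ∅
  B3 def {z} use ∅
  B4 def {d,m} use ∅
  B5 def {m,z} use {z}
  B6 def {k,m} use {m}
  B7 def {m,r} use ∅
  B8 def {r,z} use {z}
  B9 def {p} use {p,z}

Backward fixpoint:
  live B0: ∅→{p,z}
  live B1: {p,z}→{p,z}
  live B2: {p,z}→{p,z}
  live B3: {p}→{p,z}
  live B4: {p,z}→{p,z}
  live B5: {p,z}→{m,p,z}
  live B6: {m,p,z}→{p,z}
  live B7: {p,z}→{p,z}
  live B8: {z}→∅
  live B9: {p,z}→∅

Conflict graph:
  d: {p,z}
  k: {m,p,z}
  m: {k,p,z}
  p: {d,k,m,r,z}
  r: {p,z}
  z: {d,k,m,p,r}

Chromatic number:
  lower bound: {k,m,p,z} mutually conflict ⇒ χ ≥ 4
  assign d→c2 k→c2 m→c3 p→c0 r→c2 z→c1 — no edge inside a register ⇒ χ ≤ 4
  χ = 4

Answer: 4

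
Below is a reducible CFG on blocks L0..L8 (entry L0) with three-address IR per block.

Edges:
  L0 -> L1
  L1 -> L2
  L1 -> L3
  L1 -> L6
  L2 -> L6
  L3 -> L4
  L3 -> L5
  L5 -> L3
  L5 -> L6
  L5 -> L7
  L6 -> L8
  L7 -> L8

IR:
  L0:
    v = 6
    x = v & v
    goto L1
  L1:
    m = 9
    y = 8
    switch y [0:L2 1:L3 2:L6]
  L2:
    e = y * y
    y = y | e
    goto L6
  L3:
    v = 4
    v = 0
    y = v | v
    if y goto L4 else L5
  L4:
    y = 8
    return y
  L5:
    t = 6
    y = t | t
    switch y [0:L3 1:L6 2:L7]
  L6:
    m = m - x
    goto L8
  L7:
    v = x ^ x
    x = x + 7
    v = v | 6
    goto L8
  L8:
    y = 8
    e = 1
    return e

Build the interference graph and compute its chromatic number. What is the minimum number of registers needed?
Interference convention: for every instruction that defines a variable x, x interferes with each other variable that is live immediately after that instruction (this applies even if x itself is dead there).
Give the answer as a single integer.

Answer: 4

Working:
Per-block:
  L0: {v,x} / ∅
  L1: {m,y} / ∅
  L2: {e,y} / {y}
  L3: {v,y} / ∅
  L4: {y} / ∅
  L5: {t,y} / ∅
  L6: {m} / {m,x}
  L7: {v,x} / {x}
  L8: {e,y} / ∅

Live sets:
  L0 li=∅ lo={x}
  L1 li={x} lo={m,x,y}
  L2 li={m,x,y} lo={m,x}
  L3 li={m,x} lo={m,x}
  L4 li=∅ lo=∅
  L5 li={m,x} lo={m,x}
  L6 li={m,x} lo=∅
  L7 li={x} lo=∅
  L8 li=∅ lo=∅

Conflict graph:
  e — {m,x,y}
  m — {e,t,v,x,y}
  t — {m,x}
  v — {m,x}
  x — {e,m,t,v,y}
  y — {e,m,x}

Chromatic number:
  lower bound: {e,m,x,y} mutually conflict ⇒ χ ≥ 4
  assign e→r2 m→r0 t→r2 v→r2 x→r1 y→r3 — no edge inside a register ⇒ χ ≤ 4
  χ = 4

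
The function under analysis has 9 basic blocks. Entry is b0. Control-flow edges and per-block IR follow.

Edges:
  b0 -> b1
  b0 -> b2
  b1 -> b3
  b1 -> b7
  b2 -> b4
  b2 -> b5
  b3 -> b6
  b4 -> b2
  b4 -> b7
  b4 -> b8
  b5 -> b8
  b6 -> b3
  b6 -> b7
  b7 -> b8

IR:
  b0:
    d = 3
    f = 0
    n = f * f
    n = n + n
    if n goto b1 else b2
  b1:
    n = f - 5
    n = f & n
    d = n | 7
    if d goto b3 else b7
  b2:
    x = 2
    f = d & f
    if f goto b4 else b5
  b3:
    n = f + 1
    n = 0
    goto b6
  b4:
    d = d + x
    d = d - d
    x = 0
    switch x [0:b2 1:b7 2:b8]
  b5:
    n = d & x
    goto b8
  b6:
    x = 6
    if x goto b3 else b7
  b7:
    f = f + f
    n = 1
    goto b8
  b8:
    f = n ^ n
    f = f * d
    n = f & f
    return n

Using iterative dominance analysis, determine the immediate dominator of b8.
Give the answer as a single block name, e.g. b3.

Answer: b0

Derivation:
idom tree: b1←b0 b2←b0 b3←b1 b4←b2 b5←b2 b6←b3 b7←b0 b8←b0
Dom at joins:
  b2: preds {b0,b4}: {b0} ∩ {b0,b2,b4} = {b0}; idom=b0
  b3: preds {b1,b6}: {b0,b1} ∩ {b0,b1,b3,b6} = {b0,b1}; idom=b1
  b7: preds {b1,b4,b6}: {b0,b1} ∩ {b0,b2,b4} ∩ {b0,b1,b3,b6} = {b0}; idom=b0
  b8: preds {b4,b5,b7}: {b0,b2,b4} ∩ {b0,b2,b5} ∩ {b0,b7} = {b0}; idom=b0

idom(b8) = b0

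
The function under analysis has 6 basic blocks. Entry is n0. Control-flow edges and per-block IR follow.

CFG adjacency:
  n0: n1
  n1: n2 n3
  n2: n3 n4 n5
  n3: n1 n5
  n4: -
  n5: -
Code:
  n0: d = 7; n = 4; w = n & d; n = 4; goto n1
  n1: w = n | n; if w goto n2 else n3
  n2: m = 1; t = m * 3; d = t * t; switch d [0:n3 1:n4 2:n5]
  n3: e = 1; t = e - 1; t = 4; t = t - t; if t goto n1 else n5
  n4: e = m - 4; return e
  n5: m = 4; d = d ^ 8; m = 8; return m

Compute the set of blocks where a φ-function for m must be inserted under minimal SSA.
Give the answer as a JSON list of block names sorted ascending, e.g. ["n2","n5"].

Answer: ["n1", "n3", "n5"]

Analysis:
idom tree: n1←n0 n2←n1 n3←n1 n4←n2 n5←n1
Join-block Dom:
  n1: preds {n0,n3}: {n0} ∩ {n0,n1,n3} = {n0}; idom=n0
  n3: preds {n1,n2}: {n0,n1} ∩ {n0,n1,n2} = {n0,n1}; idom=n1
  n5: preds {n2,n3}: {n0,n1,n2} ∩ {n0,n1,n3} = {n0,n1}; idom=n1

DF walk-up:
  n1←n0: walk · to n0
  n1←n3: walk n3→n1 to n0
  n3←n1: walk · to n1
  n3←n2: walk n2 to n1
  n5←n2: walk n2 to n1
  n5←n3: walk n3 to n1
  DF(n0)=∅
  DF(n1)={n1}
  DF(n2)={n3,n5}
  DF(n3)={n1,n5}
  DF(n4)=∅
  DF(n5)=∅

φ for m: defs {n2,n5}
  DF⁺ = {n1,n3,n5}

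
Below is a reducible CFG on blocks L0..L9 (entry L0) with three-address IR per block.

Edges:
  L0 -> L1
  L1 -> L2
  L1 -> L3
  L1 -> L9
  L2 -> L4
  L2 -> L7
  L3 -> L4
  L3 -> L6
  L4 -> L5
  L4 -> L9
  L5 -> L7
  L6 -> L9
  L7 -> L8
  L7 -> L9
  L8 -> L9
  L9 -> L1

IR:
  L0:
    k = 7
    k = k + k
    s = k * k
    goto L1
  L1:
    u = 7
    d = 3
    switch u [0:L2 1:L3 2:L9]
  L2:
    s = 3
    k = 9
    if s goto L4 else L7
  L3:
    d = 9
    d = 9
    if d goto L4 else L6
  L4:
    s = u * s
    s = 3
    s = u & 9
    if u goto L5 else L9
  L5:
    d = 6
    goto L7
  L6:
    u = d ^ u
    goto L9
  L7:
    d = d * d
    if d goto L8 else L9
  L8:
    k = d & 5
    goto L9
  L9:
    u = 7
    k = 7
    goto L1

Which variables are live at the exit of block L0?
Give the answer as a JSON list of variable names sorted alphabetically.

Per-block:
  L0: {k,s} / ∅
  L1: {d,u} / ∅
  L2: {k,s} / ∅
  L3: {d} / ∅
  L4: {s} / {s,u}
  L5: {d} / ∅
  L6: {u} / {d,u}
  L7: {d} / {d}
  L8: {k} / {d}
  L9: {k,u} / ∅

Liveness:
  L0: in=∅ out={s}
  L1: in={s} out={d,s,u}
  L2: in={d,u} out={d,s,u}
  L3: in={s,u} out={d,s,u}
  L4: in={s,u} out={s}
  L5: in={s} out={d,s}
  L6: in={d,s,u} out={s}
  L7: in={d,s} out={d,s}
  L8: in={d,s} out={s}
  L9: in={s} out={s}

live-out(L0) = ["s"]

Answer: ["s"]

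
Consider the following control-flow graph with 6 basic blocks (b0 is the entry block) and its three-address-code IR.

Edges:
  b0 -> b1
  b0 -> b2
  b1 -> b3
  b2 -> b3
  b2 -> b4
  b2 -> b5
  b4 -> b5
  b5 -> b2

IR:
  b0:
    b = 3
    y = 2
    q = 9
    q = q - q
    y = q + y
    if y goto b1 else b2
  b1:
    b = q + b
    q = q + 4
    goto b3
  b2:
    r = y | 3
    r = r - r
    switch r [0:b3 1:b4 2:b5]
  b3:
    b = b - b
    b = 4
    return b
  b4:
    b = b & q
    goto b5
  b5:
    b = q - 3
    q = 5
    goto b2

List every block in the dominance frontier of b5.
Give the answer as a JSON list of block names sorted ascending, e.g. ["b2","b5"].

idom tree: b1←b0 b2←b0 b3←b0 b4←b2 b5←b2
Dom∩ at merges:
  b2: preds {b0,b5}: {b0} ∩ {b0,b2,b5} = {b0}; idom=b0
  b3: preds {b1,b2}: {b0,b1} ∩ {b0,b2} = {b0}; idom=b0
  b5: preds {b2,b4}: {b0,b2} ∩ {b0,b2,b4} = {b0,b2}; idom=b2

DF walk-up:
  b2←b0: walk · to b0
  b2←b5: walk b5→b2 to b0
  b3←b1: walk b1 to b0
  b3←b2: walk b2 to b0
  b5←b2: walk · to b2
  b5←b4: walk b4 to b2
  b0: DF=∅
  b1: DF={b3}
  b2: DF={b2,b3}
  b3: DF=∅
  b4: DF={b5}
  b5: DF={b2}

DF(b5) = ["b2"]

Answer: ["b2"]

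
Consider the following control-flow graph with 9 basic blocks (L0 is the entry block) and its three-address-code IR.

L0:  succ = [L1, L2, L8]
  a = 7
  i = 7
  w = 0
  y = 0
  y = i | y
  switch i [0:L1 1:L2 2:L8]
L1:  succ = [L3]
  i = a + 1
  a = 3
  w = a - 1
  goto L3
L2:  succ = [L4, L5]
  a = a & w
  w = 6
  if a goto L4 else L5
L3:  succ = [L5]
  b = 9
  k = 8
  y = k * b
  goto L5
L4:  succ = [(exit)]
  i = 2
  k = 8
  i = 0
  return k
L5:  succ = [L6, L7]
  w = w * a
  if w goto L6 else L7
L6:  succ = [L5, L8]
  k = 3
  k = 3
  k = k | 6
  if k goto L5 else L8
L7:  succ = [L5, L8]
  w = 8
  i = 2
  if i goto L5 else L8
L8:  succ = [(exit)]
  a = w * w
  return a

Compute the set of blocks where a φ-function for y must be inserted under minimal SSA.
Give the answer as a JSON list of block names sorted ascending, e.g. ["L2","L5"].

idom tree: L1←L0 L2←L0 L3←L1 L4←L2 L5←L0 L6←L5 L7←L5 L8←L0
Dom at joins:
  L5: preds {L2,L3,L6,L7}: {L0,L2} ∩ {L0,L1,L3} ∩ {L0,L5,L6} ∩ {L0,L5,L7} = {L0}; idom=L0
  L8: preds {L0,L6,L7}: {L0} ∩ {L0,L5,L6} ∩ {L0,L5,L7} = {L0}; idom=L0

DF derivation:
  join L5 pred L2: L2 stop@L0
  join L5 pred L3: L3→L1 stop@L0
  join L5 pred L6: L6→L5 stop@L0
  join L5 pred L7: L7→L5 stop@L0
  join L8 pred L0: · stop@L0
  join L8 pred L6: L6→L5 stop@L0
  join L8 pred L7: L7→L5 stop@L0
  DF(L0)=∅
  DF(L1)={L5}
  DF(L2)={L5}
  DF(L3)={L5}
  DF(L4)=∅
  DF(L5)={L5,L8}
  DF(L6)={L5,L8}
  DF(L7)={L5,L8}
  DF(L8)=∅

φ for y: defs {L0,L3}
  DF⁺ = {L5,L8}

Answer: ["L5", "L8"]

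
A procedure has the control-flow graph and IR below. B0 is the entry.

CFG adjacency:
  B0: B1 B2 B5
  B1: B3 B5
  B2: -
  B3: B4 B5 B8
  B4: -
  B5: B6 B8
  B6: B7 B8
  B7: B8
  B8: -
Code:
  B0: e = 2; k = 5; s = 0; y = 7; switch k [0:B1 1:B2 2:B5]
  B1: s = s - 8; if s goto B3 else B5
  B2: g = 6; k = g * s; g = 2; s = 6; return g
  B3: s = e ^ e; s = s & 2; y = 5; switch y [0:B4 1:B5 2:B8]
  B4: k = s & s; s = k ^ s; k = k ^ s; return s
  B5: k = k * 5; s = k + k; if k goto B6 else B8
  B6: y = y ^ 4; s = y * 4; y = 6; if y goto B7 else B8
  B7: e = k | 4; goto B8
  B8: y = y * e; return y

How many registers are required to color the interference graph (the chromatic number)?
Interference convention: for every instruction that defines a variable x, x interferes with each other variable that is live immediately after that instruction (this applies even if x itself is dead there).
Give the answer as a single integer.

Answer: 4

Working:
def/use:
  B0: {e,k,s,y} / ∅
  B1: {s} / {s}
  B2: {g,k,s} / {s}
  B3: {s,y} / {e}
  B4: {k,s} / {s}
  B5: {k,s} / {k}
  B6: {s,y} / {y}
  B7: {e} / {k}
  B8: {y} / {e,y}

Live sets:
  B0 li=∅ lo={e,k,s,y}
  B1 li={e,k,s,y} lo={e,k,y}
  B2 li={s} lo=∅
  B3 li={e,k} lo={e,k,s,y}
  B4 li={s} lo=∅
  B5 li={e,k,y} lo={e,k,y}
  B6 li={e,k,y} lo={e,k,y}
  B7 li={k,y} lo={e,y}
  B8 li={e,y} lo=∅

Conflict graph:
  e↔{k,s,y}
  g↔{s}
  k↔{e,s,y}
  s↔{e,g,k,y}
  y↔{e,k,s}

Registers:
  {e,k,s,y} pairwise interfere (4-clique) ⇒ χ ≥ 4
  4-colouring: R0={s}  R1={e,g}  R2={k}  R3={y}
  χ = 4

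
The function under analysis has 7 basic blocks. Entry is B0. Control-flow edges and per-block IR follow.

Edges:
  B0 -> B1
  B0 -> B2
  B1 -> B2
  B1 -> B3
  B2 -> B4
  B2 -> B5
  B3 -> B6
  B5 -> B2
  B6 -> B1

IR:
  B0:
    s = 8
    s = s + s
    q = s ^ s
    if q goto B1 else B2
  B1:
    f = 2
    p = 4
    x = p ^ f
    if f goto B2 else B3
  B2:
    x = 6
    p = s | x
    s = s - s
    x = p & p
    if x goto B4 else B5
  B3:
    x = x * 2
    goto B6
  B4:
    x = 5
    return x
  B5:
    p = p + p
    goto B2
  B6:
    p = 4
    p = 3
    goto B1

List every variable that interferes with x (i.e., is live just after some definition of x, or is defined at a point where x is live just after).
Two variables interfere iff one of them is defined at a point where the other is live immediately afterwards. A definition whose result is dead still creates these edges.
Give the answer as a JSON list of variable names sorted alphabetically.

Block summaries:
  B0: {q,s} / ∅
  B1: {f,p,x} / ∅
  B2: {p,s,x} / {s}
  B3: {x} / {x}
  B4: {x} / ∅
  B5: {p} / {p}
  B6: {p} / ∅

Liveness:
  live B0: ∅→{s}
  live B1: {s}→{s,x}
  live B2: {s}→{p,s}
  live B3: {s,x}→{s}
  live B4: ∅→∅
  live B5: {p,s}→{s}
  live B6: {s}→{s}

Interference:
  f↔{p,s,x}
  p↔{f,s,x}
  q↔{s}
  s↔{f,p,q,x}
  x↔{f,p,s}

N(x) = ["f", "p", "s"]

Answer: ["f", "p", "s"]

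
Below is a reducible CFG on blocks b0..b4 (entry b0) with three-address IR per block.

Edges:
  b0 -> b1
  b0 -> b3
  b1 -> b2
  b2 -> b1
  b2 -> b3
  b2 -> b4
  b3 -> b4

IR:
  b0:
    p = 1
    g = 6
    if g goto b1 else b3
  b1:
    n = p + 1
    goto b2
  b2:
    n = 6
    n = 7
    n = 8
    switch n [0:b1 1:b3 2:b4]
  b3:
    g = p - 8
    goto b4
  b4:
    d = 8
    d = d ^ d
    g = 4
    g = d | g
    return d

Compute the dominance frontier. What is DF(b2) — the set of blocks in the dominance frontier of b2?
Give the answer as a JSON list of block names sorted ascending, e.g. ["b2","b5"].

idom tree: b1←b0 b2←b1 b3←b0 b4←b0
Dom∩ at merges:
  b1: preds {b0,b2}: {b0} ∩ {b0,b1,b2} = {b0}; idom=b0
  b3: preds {b0,b2}: {b0} ∩ {b0,b1,b2} = {b0}; idom=b0
  b4: preds {b2,b3}: {b0,b1,b2} ∩ {b0,b3} = {b0}; idom=b0

Frontier:
  join b1 pred b0: · stop@b0
  join b1 pred b2: b2→b1 stop@b0
  join b3 pred b0: · stop@b0
  join b3 pred b2: b2→b1 stop@b0
  join b4 pred b2: b2→b1 stop@b0
  join b4 pred b3: b3 stop@b0
  b0 → ∅
  b1 → {b1,b3,b4}
  b2 → {b1,b3,b4}
  b3 → {b4}
  b4 → ∅

DF(b2) = ["b1", "b3", "b4"]

Answer: ["b1", "b3", "b4"]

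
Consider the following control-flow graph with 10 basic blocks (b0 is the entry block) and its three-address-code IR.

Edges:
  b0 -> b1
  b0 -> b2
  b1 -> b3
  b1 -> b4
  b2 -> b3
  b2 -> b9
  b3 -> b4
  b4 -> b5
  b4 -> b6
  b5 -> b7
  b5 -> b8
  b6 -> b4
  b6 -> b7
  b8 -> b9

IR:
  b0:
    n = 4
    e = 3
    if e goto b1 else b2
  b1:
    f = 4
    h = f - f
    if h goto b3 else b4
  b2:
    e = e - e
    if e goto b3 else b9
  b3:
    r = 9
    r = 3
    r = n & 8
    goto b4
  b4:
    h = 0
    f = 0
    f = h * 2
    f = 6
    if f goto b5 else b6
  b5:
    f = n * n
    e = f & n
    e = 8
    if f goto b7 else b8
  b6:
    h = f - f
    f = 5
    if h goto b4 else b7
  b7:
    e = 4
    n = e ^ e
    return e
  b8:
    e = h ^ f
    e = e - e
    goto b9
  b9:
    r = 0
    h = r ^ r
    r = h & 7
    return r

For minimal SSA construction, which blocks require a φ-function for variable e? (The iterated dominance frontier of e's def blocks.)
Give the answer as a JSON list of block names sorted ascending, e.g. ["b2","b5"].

Answer: ["b3", "b4", "b7", "b9"]

Derivation:
idom tree: b1←b0 b2←b0 b3←b0 b4←b0 b5←b4 b6←b4 b7←b4 b8←b5 b9←b0
Dom at joins:
  b3: preds {b1,b2}: {b0,b1} ∩ {b0,b2} = {b0}; idom=b0
  b4: preds {b1,b3,b6}: {b0,b1} ∩ {b0,b3} ∩ {b0,b4,b6} = {b0}; idom=b0
  b7: preds {b5,b6}: {b0,b4,b5} ∩ {b0,b4,b6} = {b0,b4}; idom=b4
  b9: preds {b2,b8}: {b0,b2} ∩ {b0,b4,b5,b8} = {b0}; idom=b0

DF walk-up:
  b3←b1: walk b1 to b0
  b3←b2: walk b2 to b0
  b4←b1: walk b1 to b0
  b4←b3: walk b3 to b0
  b4←b6: walk b6→b4 to b0
  b7←b5: walk b5 to b4
  b7←b6: walk b6 to b4
  b9←b2: walk b2 to b0
  b9←b8: walk b8→b5→b4 to b0
  b0 → ∅
  b1 → {b3,b4}
  b2 → {b3,b9}
  b3 → {b4}
  b4 → {b4,b9}
  b5 → {b7,b9}
  b6 → {b4,b7}
  b7 → ∅
  b8 → {b9}
  b9 → ∅

φ for e: defs {b0,b2,b5,b7,b8}
  DF⁺ = {b3,b4,b7,b9}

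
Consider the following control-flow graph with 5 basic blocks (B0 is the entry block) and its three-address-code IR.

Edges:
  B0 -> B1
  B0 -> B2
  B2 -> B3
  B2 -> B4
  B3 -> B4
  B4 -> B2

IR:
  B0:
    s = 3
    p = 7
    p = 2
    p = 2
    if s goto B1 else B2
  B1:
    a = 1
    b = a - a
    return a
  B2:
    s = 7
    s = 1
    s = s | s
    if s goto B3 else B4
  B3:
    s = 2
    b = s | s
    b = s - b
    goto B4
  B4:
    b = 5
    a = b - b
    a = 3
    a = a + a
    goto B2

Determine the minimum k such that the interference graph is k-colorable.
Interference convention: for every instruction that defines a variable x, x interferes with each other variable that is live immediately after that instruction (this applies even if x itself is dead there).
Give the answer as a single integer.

def/use:
  B0: {p,s} / ∅
  B1: {a,b} / ∅
  B2: {s} / ∅
  B3: {b,s} / ∅
  B4: {a,b} / ∅

Backward fixpoint:
  live B0: ∅→∅
  live B1: ∅→∅
  live B2: ∅→∅
  live B3: ∅→∅
  live B4: ∅→∅

Conflict graph:
  a: {b}
  b: {a,s}
  p: {s}
  s: {b,p}

Chromatic number:
  clique {a,b} ⇒ need ≥ 2
  2-colouring: r0={b,p}  r1={a,s}
  χ = 2

Answer: 2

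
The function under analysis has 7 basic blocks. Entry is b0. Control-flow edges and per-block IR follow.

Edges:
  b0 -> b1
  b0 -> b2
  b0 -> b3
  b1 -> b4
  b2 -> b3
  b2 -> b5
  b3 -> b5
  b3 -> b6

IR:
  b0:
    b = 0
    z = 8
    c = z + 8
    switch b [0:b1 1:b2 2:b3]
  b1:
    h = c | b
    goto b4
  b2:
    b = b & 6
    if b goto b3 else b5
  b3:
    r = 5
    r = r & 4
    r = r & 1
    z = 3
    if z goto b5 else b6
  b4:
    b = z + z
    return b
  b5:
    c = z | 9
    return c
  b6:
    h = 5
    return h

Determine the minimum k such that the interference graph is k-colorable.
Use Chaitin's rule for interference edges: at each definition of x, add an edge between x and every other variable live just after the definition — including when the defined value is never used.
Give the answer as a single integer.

Per-block:
  b0: def={b,c,z} ue=∅
  b1: def={h} ue={b,c}
  b2: def={b} ue={b}
  b3: def={r,z} ue=∅
  b4: def={b} ue={z}
  b5: def={c} ue={z}
  b6: def={h} ue=∅

Liveness:
  b0: in=∅ out={b,c,z}
  b1: in={b,c,z} out={z}
  b2: in={b,z} out={z}
  b3: in=∅ out={z}
  b4: in={z} out=∅
  b5: in={z} out=∅
  b6: in=∅ out=∅

Conflict graph:
  b↔{c,z}
  c↔{b,z}
  h↔{z}
  r↔∅
  z↔{b,c,h}

Registers:
  {b,c,z} pairwise interfere (3-clique) ⇒ χ ≥ 3
  3-colouring: R0={r,z}  R1={b,h}  R2={c}
  χ = 3

Answer: 3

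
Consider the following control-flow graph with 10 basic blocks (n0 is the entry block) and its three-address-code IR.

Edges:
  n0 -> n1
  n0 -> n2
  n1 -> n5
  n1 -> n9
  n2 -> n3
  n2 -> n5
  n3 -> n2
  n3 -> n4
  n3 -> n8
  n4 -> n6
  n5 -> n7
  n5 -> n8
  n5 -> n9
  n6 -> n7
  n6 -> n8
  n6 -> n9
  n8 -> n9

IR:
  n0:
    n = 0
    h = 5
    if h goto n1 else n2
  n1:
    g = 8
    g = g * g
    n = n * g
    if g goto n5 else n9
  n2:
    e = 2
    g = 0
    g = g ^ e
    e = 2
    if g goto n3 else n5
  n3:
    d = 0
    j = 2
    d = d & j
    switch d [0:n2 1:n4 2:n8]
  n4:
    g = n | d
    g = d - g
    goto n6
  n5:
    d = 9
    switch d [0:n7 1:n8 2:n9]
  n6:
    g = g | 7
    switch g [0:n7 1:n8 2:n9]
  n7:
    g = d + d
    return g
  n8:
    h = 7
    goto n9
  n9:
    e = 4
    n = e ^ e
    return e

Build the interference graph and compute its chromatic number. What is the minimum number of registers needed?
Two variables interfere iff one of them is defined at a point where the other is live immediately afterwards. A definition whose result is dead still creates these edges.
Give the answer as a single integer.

Per-block:
  n0 def {h,n} use ∅
  n1 def {g,n} use {n}
  n2 def {e,g} use ∅
  n3 def {d,j} use ∅
  n4 def {g} use {d,n}
  n5 def {d} use ∅
  n6 def {g} use {g}
  n7 def {g} use {d}
  n8 def {h} use ∅
  n9 def {e,n} use ∅

Live sets:
  n0 li=∅ lo={n}
  n1 li={n} lo=∅
  n2 li={n} lo={n}
  n3 li={n} lo={d,n}
  n4 li={d,n} lo={d,g}
  n5 li=∅ lo={d}
  n6 li={d,g} lo={d}
  n7 li={d} lo=∅
  n8 li=∅ lo=∅
  n9 li=∅ lo=∅

Conflict graph:
  d↔{g,j,n}
  e↔{g,n}
  g↔{d,e,n}
  h↔{n}
  j↔{d,n}
  n↔{d,e,g,h,j}

Registers:
  {d,g,n} pairwise interfere (3-clique) ⇒ χ ≥ 3
  3-colouring: r0={n}  r1={d,e,h}  r2={g,j}
  χ = 3

Answer: 3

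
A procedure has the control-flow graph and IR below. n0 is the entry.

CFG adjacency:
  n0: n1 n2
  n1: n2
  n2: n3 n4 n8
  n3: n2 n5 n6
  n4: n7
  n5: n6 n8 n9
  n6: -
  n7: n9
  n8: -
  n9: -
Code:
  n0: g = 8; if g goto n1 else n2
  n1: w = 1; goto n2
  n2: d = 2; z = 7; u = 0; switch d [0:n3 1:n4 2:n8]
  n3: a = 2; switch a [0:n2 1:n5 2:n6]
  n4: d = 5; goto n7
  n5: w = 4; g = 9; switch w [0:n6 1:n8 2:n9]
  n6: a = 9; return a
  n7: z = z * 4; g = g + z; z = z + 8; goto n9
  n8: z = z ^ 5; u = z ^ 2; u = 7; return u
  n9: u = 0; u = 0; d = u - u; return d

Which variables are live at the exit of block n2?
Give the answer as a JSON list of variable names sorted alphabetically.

Answer: ["g", "z"]

Derivation:
def/use:
  n0: {g} / ∅
  n1: {w} / ∅
  n2: {d,u,z} / ∅
  n3: {a} / ∅
  n4: {d} / ∅
  n5: {g,w} / ∅
  n6: {a} / ∅
  n7: {g,z} / {g,z}
  n8: {u,z} / {z}
  n9: {d,u} / ∅

Liveness:
  n0 li=∅ lo={g}
  n1 li={g} lo={g}
  n2 li={g} lo={g,z}
  n3 li={g,z} lo={g,z}
  n4 li={g,z} lo={g,z}
  n5 li={z} lo={z}
  n6 li=∅ lo=∅
  n7 li={g,z} lo=∅
  n8 li={z} lo=∅
  n9 li=∅ lo=∅

live-out(n2) = ["g", "z"]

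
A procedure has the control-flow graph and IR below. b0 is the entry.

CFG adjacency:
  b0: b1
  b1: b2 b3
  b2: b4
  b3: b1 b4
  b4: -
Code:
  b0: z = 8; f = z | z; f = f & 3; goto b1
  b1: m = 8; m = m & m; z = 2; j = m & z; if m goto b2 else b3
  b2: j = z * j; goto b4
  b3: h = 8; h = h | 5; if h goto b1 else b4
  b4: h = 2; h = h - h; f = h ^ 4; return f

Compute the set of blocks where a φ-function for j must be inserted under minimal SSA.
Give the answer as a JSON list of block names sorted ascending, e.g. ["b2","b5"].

idom tree: b1←b0 b2←b1 b3←b1 b4←b1
Dom at joins:
  b1: preds {b0,b3}: {b0} ∩ {b0,b1,b3} = {b0}; idom=b0
  b4: preds {b2,b3}: {b0,b1,b2} ∩ {b0,b1,b3} = {b0,b1}; idom=b1

Frontier:
  join b1 pred b0: · stop@b0
  join b1 pred b3: b3→b1 stop@b0
  join b4 pred b2: b2 stop@b1
  join b4 pred b3: b3 stop@b1
  DF(b0)=∅
  DF(b1)={b1}
  DF(b2)={b4}
  DF(b3)={b1,b4}
  DF(b4)=∅

φ for j: defs {b1,b2}
  DF⁺ = {b1,b4}

Answer: ["b1", "b4"]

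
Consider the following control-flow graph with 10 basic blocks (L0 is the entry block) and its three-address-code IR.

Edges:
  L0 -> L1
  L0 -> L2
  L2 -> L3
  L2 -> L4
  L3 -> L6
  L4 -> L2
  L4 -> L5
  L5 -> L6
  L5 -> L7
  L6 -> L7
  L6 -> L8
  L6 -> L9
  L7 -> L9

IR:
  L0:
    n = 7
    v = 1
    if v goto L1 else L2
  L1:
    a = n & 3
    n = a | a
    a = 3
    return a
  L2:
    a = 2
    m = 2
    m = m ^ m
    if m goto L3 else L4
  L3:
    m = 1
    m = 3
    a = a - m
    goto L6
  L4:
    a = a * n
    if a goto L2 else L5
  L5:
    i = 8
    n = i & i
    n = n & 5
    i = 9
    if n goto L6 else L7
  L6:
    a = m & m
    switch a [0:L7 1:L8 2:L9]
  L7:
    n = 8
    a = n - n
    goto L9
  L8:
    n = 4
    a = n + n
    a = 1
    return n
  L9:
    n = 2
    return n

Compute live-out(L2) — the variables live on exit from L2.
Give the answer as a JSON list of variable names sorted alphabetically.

Answer: ["a", "m", "n"]

Working:
Per-block:
  L0 def {n,v} use ∅
  L1 def {a,n} use {n}
  L2 def {a,m} use ∅
  L3 def {a,m} use {a}
  L4 def {a} use {a,n}
  L5 def {i,n} use ∅
  L6 def {a} use {m}
  L7 def {a,n} use ∅
  L8 def {a,n} use ∅
  L9 def {n} use ∅

Liveness:
  L0 li=∅ lo={n}
  L1 li={n} lo=∅
  L2 li={n} lo={a,m,n}
  L3 li={a} lo={m}
  L4 li={a,m,n} lo={m,n}
  L5 li={m} lo={m}
  L6 li={m} lo=∅
  L7 li=∅ lo=∅
  L8 li=∅ lo=∅
  L9 li=∅ lo=∅

live-out(L2) = ["a", "m", "n"]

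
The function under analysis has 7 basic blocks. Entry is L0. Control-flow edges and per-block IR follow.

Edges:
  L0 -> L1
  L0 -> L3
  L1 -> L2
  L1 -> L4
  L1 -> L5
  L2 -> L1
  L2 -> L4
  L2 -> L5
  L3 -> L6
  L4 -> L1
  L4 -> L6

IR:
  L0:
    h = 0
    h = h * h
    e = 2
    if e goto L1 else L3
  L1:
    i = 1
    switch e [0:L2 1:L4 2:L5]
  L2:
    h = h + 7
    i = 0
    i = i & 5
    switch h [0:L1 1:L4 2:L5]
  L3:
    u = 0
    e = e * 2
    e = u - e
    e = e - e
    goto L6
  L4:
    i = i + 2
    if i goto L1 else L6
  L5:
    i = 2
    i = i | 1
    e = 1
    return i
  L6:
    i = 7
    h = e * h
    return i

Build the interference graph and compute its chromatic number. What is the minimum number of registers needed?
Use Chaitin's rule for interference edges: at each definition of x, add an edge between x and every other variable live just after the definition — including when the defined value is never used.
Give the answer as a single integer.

def/use:
  L0: {e,h} / ∅
  L1: {i} / {e}
  L2: {h,i} / {h}
  L3: {e,u} / {e}
  L4: {i} / {i}
  L5: {e,i} / ∅
  L6: {h,i} / {e,h}

Live sets:
  L0: in=∅ out={e,h}
  L1: in={e,h} out={e,h,i}
  L2: in={e,h} out={e,h,i}
  L3: in={e,h} out={e,h}
  L4: in={e,h,i} out={e,h}
  L5: in=∅ out=∅
  L6: in={e,h} out=∅

Interfere edges:
  e — {h,i,u}
  h — {e,i,u}
  i — {e,h}
  u — {e,h}

Registers:
  {e,h,i} pairwise interfere (3-clique) ⇒ χ ≥ 3
  3-colouring: c0={e}  c1={h}  c2={i,u}
  χ = 3

Answer: 3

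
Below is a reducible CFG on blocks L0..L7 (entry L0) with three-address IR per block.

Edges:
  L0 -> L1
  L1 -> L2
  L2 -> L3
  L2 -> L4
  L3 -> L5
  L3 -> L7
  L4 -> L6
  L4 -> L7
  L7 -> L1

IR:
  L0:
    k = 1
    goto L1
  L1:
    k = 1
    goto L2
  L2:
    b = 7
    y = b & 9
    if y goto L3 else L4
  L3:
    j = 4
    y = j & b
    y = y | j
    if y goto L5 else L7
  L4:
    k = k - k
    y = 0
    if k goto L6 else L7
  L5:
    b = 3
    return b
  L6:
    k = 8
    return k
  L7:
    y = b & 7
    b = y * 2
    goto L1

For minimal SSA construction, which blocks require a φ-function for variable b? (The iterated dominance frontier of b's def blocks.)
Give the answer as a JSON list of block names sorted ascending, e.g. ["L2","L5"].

Answer: ["L1"]

Derivation:
idom tree: L1←L0 L2←L1 L3←L2 L4←L2 L5←L3 L6←L4 L7←L2
Dom∩ at merges:
  L1: preds {L0,L7}: {L0} ∩ {L0,L1,L2,L7} = {L0}; idom=L0
  L7: preds {L3,L4}: {L0,L1,L2,L3} ∩ {L0,L1,L2,L4} = {L0,L1,L2}; idom=L2

DF derivation:
  join L1 pred L0: · stop@L0
  join L1 pred L7: L7→L2→L1 stop@L0
  join L7 pred L3: L3 stop@L2
  join L7 pred L4: L4 stop@L2
  DF(L0)=∅
  DF(L1)={L1}
  DF(L2)={L1}
  DF(L3)={L7}
  DF(L4)={L7}
  DF(L5)=∅
  DF(L6)=∅
  DF(L7)={L1}

φ for b: defs {L2,L5,L7}
  DF⁺ = {L1}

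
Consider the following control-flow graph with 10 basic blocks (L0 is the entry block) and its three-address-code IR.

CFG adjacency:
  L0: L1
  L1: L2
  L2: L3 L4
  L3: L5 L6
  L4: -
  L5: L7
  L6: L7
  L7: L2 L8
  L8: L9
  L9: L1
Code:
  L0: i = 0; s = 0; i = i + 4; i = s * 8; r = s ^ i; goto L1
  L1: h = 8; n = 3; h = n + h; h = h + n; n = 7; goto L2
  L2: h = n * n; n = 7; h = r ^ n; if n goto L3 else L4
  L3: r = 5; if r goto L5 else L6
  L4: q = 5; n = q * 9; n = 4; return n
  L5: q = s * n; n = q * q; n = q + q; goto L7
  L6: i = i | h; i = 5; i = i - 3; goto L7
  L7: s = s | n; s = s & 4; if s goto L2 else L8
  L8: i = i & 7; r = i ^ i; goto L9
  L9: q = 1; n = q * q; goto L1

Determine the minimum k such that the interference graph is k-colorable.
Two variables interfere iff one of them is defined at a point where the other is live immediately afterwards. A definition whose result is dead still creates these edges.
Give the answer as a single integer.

Answer: 5

Analysis:
Per-block:
  L0 def {i,r,s} use ∅
  L1 def {h,n} use ∅
  L2 def {h,n} use {n,r}
  L3 def {r} use ∅
  L4 def {n,q} use ∅
  L5 def {n,q} use {n,s}
  L6 def {i} use {h,i}
  L7 def {s} use {n,s}
  L8 def {i,r} use {i}
  L9 def {n,q} use ∅

Liveness:
  L0 li=∅ lo={i,r,s}
  L1 li={i,r,s} lo={i,n,r,s}
  L2 li={i,n,r,s} lo={h,i,n,s}
  L3 li={h,i,n,s} lo={h,i,n,r,s}
  L4 li=∅ lo=∅
  L5 li={i,n,r,s} lo={i,n,r,s}
  L6 li={h,i,n,r,s} lo={i,n,r,s}
  L7 li={i,n,r,s} lo={i,n,r,s}
  L8 li={i,s} lo={i,r,s}
  L9 li={i,r,s} lo={i,r,s}

Interfere edges:
  h — {i,n,r,s}
  i — {h,n,q,r,s}
  n — {h,i,q,r,s}
  q — {i,n,r,s}
  r — {h,i,n,q,s}
  s — {h,i,n,q,r}

Registers:
  lower bound: {h,i,n,r,s} mutually conflict ⇒ χ ≥ 5
  5-colouring: R0={i}  R1={n}  R2={r}  R3={s}  R4={h,q}
  χ = 5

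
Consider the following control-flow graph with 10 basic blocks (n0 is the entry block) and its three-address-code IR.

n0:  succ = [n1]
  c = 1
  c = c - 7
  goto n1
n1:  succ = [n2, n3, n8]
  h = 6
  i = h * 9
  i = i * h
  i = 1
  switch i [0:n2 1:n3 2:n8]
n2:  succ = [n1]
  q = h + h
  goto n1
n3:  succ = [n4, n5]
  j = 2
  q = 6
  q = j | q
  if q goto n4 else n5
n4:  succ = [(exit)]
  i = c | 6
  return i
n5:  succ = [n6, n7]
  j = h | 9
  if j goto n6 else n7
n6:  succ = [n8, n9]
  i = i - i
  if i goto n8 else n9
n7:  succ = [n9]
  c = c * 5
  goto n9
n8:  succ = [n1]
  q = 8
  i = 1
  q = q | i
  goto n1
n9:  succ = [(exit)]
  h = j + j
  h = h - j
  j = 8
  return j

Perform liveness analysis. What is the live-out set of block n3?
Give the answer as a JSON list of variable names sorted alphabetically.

Answer: ["c", "h", "i"]

Working:
Block summaries:
  n0 def {c} use ∅
  n1 def {h,i} use ∅
  n2 def {q} use {h}
  n3 def {j,q} use ∅
  n4 def {i} use {c}
  n5 def {j} use {h}
  n6 def {i} use {i}
  n7 def {c} use {c}
  n8 def {i,q} use ∅
  n9 def {h,j} use {j}

Backward fixpoint:
  n0 li=∅ lo={c}
  n1 li={c} lo={c,h,i}
  n2 li={c,h} lo={c}
  n3 li={c,h,i} lo={c,h,i}
  n4 li={c} lo=∅
  n5 li={c,h,i} lo={c,i,j}
  n6 li={c,i,j} lo={c,j}
  n7 li={c,j} lo={j}
  n8 li={c} lo={c}
  n9 li={j} lo=∅

live-out(n3) = ["c", "h", "i"]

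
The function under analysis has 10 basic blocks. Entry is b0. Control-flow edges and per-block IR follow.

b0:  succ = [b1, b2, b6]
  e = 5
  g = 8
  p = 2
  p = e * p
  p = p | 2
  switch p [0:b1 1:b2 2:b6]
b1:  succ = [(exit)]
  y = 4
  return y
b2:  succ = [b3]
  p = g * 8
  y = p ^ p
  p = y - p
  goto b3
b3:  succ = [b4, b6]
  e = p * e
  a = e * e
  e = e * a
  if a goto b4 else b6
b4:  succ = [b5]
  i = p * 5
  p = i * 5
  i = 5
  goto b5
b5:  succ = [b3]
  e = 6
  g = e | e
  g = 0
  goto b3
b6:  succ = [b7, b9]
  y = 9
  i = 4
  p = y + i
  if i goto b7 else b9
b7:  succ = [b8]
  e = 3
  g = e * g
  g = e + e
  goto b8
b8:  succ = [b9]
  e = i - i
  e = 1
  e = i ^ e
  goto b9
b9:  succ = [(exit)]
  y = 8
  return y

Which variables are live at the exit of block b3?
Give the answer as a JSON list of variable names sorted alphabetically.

def/use:
  b0 def {e,g,p} use ∅
  b1 def {y} use ∅
  b2 def {p,y} use {g}
  b3 def {a,e} use {e,p}
  b4 def {i,p} use {p}
  b5 def {e,g} use ∅
  b6 def {i,p,y} use ∅
  b7 def {e,g} use {g}
  b8 def {e} use {i}
  b9 def {y} use ∅

Liveness:
  b0: in=∅ out={e,g}
  b1: in=∅ out=∅
  b2: in={e,g} out={e,g,p}
  b3: in={e,g,p} out={g,p}
  b4: in={p} out={p}
  b5: in={p} out={e,g,p}
  b6: in={g} out={g,i}
  b7: in={g,i} out={i}
  b8: in={i} out=∅
  b9: in=∅ out=∅

live-out(b3) = ["g", "p"]

Answer: ["g", "p"]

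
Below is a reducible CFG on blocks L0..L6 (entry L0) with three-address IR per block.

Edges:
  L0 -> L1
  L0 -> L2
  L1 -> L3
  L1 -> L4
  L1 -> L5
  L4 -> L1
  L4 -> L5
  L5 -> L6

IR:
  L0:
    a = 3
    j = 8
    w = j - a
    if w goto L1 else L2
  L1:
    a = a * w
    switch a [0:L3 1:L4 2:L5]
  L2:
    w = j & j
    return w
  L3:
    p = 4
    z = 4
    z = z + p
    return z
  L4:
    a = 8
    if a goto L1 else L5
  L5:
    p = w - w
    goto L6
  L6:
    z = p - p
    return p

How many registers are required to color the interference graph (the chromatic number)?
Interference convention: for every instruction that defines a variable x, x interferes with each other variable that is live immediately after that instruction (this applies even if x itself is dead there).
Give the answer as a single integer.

Block summaries:
  L0: def={a,j,w} ue=∅
  L1: def={a} ue={a,w}
  L2: def={w} ue={j}
  L3: def={p,z} ue=∅
  L4: def={a} ue=∅
  L5: def={p} ue={w}
  L6: def={z} ue={p}

Backward fixpoint:
  L0: in=∅ out={a,j,w}
  L1: in={a,w} out={w}
  L2: in={j} out=∅
  L3: in=∅ out=∅
  L4: in={w} out={a,w}
  L5: in={w} out={p}
  L6: in={p} out=∅

Interfere edges:
  a↔{j,w}
  j↔{a,w}
  p↔{z}
  w↔{a,j}
  z↔{p}

Registers:
  lower bound: {a,j,w} mutually conflict ⇒ χ ≥ 3
  3-colouring: r0={a,p}  r1={j,z}  r2={w}
  χ = 3

Answer: 3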